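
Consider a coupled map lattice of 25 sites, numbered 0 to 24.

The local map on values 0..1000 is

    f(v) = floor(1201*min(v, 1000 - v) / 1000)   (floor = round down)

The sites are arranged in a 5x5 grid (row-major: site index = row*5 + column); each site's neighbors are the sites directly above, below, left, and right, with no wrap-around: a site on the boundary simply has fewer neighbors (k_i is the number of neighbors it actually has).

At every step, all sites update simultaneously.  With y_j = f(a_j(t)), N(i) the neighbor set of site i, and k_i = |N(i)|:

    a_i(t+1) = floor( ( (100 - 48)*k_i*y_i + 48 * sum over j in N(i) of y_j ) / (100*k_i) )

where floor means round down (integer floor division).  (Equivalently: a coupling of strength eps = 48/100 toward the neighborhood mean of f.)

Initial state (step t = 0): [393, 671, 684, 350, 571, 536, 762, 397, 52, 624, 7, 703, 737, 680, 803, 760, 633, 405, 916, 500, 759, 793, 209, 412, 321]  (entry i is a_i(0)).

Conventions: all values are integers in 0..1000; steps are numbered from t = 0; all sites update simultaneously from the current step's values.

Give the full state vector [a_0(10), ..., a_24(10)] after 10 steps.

Simulating step by step:
t=0: [393, 671, 684, 350, 571, 536, 762, 397, 52, 624, 7, 703, 737, 680, 803, 760, 633, 405, 916, 500, 759, 793, 209, 412, 321]
t=1: [473, 387, 403, 371, 476, 411, 362, 372, 239, 364, 196, 310, 368, 285, 352, 267, 394, 385, 287, 427, 278, 285, 327, 374, 462]
t=2: [525, 479, 468, 446, 508, 454, 438, 429, 349, 432, 311, 383, 423, 357, 426, 332, 425, 438, 390, 477, 332, 369, 404, 439, 518]
t=3: [565, 564, 552, 529, 559, 518, 524, 509, 457, 512, 418, 468, 495, 451, 508, 411, 484, 510, 489, 546, 408, 453, 491, 519, 564]
t=4: [535, 532, 548, 552, 551, 555, 567, 576, 558, 571, 522, 562, 582, 559, 574, 508, 564, 587, 575, 555, 503, 548, 579, 571, 541]
t=5: [553, 551, 539, 537, 533, 542, 526, 515, 526, 520, 562, 527, 508, 521, 518, 577, 530, 502, 514, 529, 581, 541, 511, 518, 538]
t=6: [540, 545, 555, 558, 562, 546, 564, 576, 570, 572, 533, 565, 585, 577, 575, 519, 560, 589, 581, 568, 515, 551, 581, 576, 562]
t=7: [548, 541, 531, 527, 524, 545, 526, 513, 515, 515, 554, 524, 502, 507, 511, 567, 530, 500, 504, 515, 570, 538, 508, 509, 520]
t=8: [545, 554, 565, 569, 572, 547, 566, 581, 581, 581, 540, 568, 592, 591, 586, 528, 562, 593, 592, 583, 526, 555, 585, 588, 580]
t=9: [542, 532, 520, 515, 512, 541, 522, 505, 503, 503, 547, 520, 494, 492, 497, 557, 526, 494, 491, 498, 559, 532, 501, 495, 500]
t=10: [553, 564, 577, 583, 587, 553, 572, 589, 593, 594, 548, 573, 590, 591, 595, 539, 567, 590, 591, 596, 537, 563, 591, 594, 598]

Answer: [553, 564, 577, 583, 587, 553, 572, 589, 593, 594, 548, 573, 590, 591, 595, 539, 567, 590, 591, 596, 537, 563, 591, 594, 598]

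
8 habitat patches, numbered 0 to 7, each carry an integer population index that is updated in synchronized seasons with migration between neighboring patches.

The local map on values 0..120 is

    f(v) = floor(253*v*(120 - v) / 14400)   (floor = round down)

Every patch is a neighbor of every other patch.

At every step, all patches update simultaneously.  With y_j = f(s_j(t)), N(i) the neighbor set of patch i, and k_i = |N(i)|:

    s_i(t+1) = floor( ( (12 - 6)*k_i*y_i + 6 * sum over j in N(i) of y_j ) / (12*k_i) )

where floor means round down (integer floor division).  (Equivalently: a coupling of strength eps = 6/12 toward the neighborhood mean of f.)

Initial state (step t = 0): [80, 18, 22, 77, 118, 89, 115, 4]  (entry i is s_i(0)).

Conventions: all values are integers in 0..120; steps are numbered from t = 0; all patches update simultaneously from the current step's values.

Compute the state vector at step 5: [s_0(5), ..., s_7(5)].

Answer: [63, 63, 63, 63, 63, 63, 63, 63]

Derivation:
t=0: [80, 18, 22, 77, 118, 89, 115, 4]
t=1: [42, 31, 33, 42, 19, 38, 22, 21]
t=2: [51, 47, 48, 51, 40, 49, 42, 42]
t=3: [59, 59, 59, 59, 57, 59, 58, 58]
t=4: [63, 63, 63, 63, 63, 63, 63, 63]
t=5: [63, 63, 63, 63, 63, 63, 63, 63]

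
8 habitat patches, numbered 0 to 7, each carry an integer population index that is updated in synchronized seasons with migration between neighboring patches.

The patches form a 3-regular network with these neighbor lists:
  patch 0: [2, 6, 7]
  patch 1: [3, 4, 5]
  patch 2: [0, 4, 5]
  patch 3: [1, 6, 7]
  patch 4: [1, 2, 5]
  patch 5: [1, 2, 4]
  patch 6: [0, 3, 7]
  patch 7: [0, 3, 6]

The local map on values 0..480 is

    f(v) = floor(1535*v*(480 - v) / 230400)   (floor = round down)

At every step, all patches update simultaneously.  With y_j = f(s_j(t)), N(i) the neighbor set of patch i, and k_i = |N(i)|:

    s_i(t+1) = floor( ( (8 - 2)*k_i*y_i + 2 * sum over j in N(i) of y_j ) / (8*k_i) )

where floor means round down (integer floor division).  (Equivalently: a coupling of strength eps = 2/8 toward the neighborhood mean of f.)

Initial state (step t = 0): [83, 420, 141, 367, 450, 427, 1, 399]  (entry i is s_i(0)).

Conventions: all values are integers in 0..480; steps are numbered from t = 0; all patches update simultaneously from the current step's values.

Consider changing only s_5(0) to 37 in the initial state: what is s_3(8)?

Answer: s_3(8) = 353
Key observation: This trace re-runs the system from the modified initial state.

Derivation:
t=0: [83, 420, 141, 367, 450, 37, 1, 399]
t=1: [208, 164, 273, 239, 116, 129, 61, 202]
t=2: [358, 339, 361, 361, 295, 309, 221, 357]
t=3: [297, 321, 298, 297, 351, 344, 358, 298]
t=4: [355, 336, 351, 354, 310, 316, 307, 355]
t=5: [300, 324, 308, 303, 343, 339, 338, 300]
t=6: [355, 334, 346, 352, 318, 321, 328, 355]
t=7: [299, 324, 312, 304, 338, 336, 323, 298]
t=8: [357, 335, 345, 353, 323, 325, 342, 358]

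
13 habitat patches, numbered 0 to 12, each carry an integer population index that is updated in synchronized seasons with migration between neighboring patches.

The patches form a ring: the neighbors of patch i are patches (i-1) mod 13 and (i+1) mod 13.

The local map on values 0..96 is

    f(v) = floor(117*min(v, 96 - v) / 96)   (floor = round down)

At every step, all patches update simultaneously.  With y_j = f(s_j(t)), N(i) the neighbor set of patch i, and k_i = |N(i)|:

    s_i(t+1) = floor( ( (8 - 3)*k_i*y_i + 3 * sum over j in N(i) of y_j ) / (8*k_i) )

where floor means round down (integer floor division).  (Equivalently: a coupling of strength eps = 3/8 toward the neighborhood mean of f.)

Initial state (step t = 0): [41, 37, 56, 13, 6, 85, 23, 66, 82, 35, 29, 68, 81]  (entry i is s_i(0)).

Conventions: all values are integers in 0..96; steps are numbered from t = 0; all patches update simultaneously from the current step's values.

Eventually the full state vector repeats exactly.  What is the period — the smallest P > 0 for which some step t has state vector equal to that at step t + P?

Answer: 2
Key observation: The state at step 28, [57, 57, 57, 57, 57, 57, 57, 57, 57, 57, 57, 57, 57], reappears at step 30 — and no state repeats earlier — so the cycle the system enters has period 2.

Derivation:
t=0: [41, 37, 56, 13, 6, 85, 23, 66, 82, 35, 29, 68, 81]
t=1: [42, 46, 41, 19, 9, 14, 26, 30, 25, 36, 36, 31, 26]
t=2: [48, 53, 45, 25, 13, 18, 29, 33, 33, 40, 41, 37, 35]
t=3: [53, 53, 49, 31, 18, 22, 33, 39, 41, 46, 48, 45, 45]
t=4: [52, 52, 52, 37, 24, 27, 38, 46, 49, 55, 56, 54, 53]
t=5: [52, 53, 51, 43, 32, 34, 45, 54, 55, 50, 48, 50, 52]
t=6: [52, 52, 53, 49, 41, 43, 51, 51, 50, 55, 57, 55, 53]
t=7: [52, 52, 53, 54, 51, 51, 53, 54, 54, 49, 47, 49, 51]
t=8: [53, 52, 52, 51, 53, 53, 52, 51, 52, 55, 57, 56, 54]
t=9: [52, 52, 53, 53, 52, 52, 53, 53, 52, 49, 47, 48, 50]
t=10: [53, 52, 52, 52, 52, 52, 52, 52, 53, 56, 57, 57, 55]
t=11: [51, 52, 53, 53, 53, 53, 53, 52, 51, 48, 47, 47, 49]
t=12: [54, 53, 52, 52, 52, 52, 52, 53, 54, 57, 57, 57, 56]
t=13: [50, 52, 52, 53, 53, 53, 52, 52, 50, 47, 47, 47, 48]
t=14: [55, 53, 52, 52, 52, 52, 52, 53, 55, 56, 57, 57, 57]
t=15: [49, 51, 52, 53, 53, 53, 52, 51, 49, 48, 47, 47, 47]
t=16: [56, 54, 53, 52, 52, 52, 53, 54, 56, 57, 57, 57, 57]
t=17: [48, 50, 52, 52, 53, 52, 52, 50, 48, 47, 47, 47, 47]
t=18: [57, 55, 53, 52, 52, 52, 53, 55, 57, 57, 57, 57, 57]
t=19: [47, 49, 51, 52, 53, 52, 51, 49, 47, 47, 47, 47, 47]
t=20: [57, 56, 54, 53, 52, 53, 54, 56, 57, 57, 57, 57, 57]
t=21: [47, 48, 50, 52, 52, 52, 50, 48, 47, 47, 47, 47, 47]
t=22: [57, 57, 55, 53, 53, 53, 55, 57, 57, 57, 57, 57, 57]
t=23: [47, 47, 49, 51, 52, 51, 49, 47, 47, 47, 47, 47, 47]
t=24: [57, 57, 56, 54, 53, 54, 56, 57, 57, 57, 57, 57, 57]
t=25: [47, 47, 48, 50, 51, 50, 48, 47, 47, 47, 47, 47, 47]
t=26: [57, 57, 57, 56, 54, 56, 57, 57, 57, 57, 57, 57, 57]
t=27: [47, 47, 47, 48, 49, 48, 47, 47, 47, 47, 47, 47, 47]
t=28: [57, 57, 57, 57, 57, 57, 57, 57, 57, 57, 57, 57, 57]
t=29: [47, 47, 47, 47, 47, 47, 47, 47, 47, 47, 47, 47, 47]
t=30: [57, 57, 57, 57, 57, 57, 57, 57, 57, 57, 57, 57, 57]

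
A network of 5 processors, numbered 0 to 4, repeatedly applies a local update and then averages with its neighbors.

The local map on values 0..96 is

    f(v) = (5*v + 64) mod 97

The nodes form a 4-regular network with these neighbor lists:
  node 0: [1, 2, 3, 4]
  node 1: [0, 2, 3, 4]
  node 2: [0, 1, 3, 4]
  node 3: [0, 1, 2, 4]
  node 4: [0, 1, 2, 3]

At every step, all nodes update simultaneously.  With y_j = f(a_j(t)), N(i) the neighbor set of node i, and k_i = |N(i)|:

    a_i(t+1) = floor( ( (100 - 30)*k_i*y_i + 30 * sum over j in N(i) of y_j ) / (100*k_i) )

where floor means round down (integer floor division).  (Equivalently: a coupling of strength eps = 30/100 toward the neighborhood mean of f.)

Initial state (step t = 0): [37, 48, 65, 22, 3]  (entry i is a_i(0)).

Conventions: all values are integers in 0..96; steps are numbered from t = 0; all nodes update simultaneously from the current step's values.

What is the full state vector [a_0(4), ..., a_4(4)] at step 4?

Answer: [23, 36, 49, 58, 25]

Derivation:
t=0: [37, 48, 65, 22, 3]
t=1: [51, 25, 17, 65, 66]
t=2: [30, 70, 45, 14, 17]
t=3: [29, 33, 76, 40, 49]
t=4: [23, 36, 49, 58, 25]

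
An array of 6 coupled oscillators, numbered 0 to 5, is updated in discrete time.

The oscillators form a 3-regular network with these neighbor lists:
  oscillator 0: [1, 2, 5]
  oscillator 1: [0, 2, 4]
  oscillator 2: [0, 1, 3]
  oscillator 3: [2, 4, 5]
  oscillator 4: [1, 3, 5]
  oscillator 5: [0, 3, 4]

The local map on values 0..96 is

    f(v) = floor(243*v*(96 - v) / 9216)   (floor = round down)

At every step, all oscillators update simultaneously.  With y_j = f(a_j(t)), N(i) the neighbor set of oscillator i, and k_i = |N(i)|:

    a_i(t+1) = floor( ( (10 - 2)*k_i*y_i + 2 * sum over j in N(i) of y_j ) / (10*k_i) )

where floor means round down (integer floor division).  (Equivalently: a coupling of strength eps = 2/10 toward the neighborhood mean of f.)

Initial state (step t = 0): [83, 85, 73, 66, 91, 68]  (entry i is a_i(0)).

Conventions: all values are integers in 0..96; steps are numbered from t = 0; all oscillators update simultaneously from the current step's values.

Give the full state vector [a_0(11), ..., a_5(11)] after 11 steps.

Answer: [58, 58, 58, 58, 58, 58]

Derivation:
t=0: [83, 85, 73, 66, 91, 68]
t=1: [30, 24, 42, 48, 17, 46]
t=2: [52, 45, 57, 58, 39, 57]
t=3: [59, 59, 58, 58, 58, 58]
t=4: [57, 57, 57, 58, 57, 57]
t=5: [58, 58, 58, 58, 58, 58]
t=6: [58, 58, 58, 58, 58, 58]
t=7: [58, 58, 58, 58, 58, 58]
t=8: [58, 58, 58, 58, 58, 58]
t=9: [58, 58, 58, 58, 58, 58]
t=10: [58, 58, 58, 58, 58, 58]
t=11: [58, 58, 58, 58, 58, 58]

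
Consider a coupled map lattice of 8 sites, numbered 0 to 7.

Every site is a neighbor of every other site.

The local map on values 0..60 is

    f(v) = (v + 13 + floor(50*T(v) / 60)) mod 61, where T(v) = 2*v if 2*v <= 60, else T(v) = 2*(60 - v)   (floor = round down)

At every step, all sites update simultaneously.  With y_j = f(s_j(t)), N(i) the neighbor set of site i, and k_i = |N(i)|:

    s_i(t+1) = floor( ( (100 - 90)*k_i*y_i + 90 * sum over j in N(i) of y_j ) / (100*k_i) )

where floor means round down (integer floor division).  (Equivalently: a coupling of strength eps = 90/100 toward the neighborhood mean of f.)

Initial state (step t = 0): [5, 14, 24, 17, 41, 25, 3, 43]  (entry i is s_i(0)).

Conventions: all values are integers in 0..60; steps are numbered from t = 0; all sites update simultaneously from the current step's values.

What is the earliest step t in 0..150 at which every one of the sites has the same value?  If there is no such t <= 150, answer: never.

Simulating step by step:
t=0: [5, 14, 24, 17, 41, 25, 3, 43]  (not all equal)
t=1: [29, 28, 29, 28, 29, 29, 29, 29]  (not all equal)
t=2: [28, 28, 28, 28, 28, 28, 28, 28]  (all equal)

Answer: 2
Key observation: Synchronization is absorbing here: once all sites are equal they stay equal, and step 2 is the first all-equal step.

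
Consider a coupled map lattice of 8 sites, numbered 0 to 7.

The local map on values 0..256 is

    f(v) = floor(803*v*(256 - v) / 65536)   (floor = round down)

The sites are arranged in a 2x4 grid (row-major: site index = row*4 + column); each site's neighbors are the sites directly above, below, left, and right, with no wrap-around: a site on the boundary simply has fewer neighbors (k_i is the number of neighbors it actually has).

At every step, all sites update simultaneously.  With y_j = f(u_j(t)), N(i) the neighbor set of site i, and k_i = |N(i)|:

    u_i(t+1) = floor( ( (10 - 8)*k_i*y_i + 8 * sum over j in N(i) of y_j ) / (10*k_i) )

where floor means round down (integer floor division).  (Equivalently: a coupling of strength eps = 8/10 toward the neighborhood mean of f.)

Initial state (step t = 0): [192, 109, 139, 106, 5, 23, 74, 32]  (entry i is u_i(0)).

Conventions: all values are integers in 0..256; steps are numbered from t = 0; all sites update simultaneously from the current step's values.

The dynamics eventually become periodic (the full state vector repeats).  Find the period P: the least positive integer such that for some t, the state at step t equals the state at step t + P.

Answer: 2
Key observation: The state at step 14, [198, 198, 198, 198, 198, 198, 198, 198], reappears at step 16 — and no state repeats earlier — so the cycle the system enters has period 2.

Derivation:
t=0: [192, 109, 139, 106, 5, 23, 74, 32]
t=1: [114, 149, 187, 153, 89, 113, 126, 161]
t=2: [190, 186, 188, 176, 194, 193, 184, 194]
t=3: [153, 153, 162, 155, 149, 154, 152, 163]
t=4: [193, 190, 191, 186, 193, 193, 188, 190]
t=5: [150, 150, 155, 153, 148, 151, 152, 156]
t=6: [194, 193, 192, 191, 194, 194, 192, 192]
t=7: [147, 148, 150, 150, 147, 148, 149, 150]
t=8: [195, 195, 194, 194, 195, 195, 194, 194]
t=9: [145, 145, 146, 147, 145, 145, 146, 147]
t=10: [197, 196, 196, 196, 197, 196, 196, 196]
t=11: [142, 143, 144, 144, 142, 143, 144, 144]
t=12: [197, 197, 197, 197, 197, 197, 197, 197]
t=13: [142, 142, 142, 142, 142, 142, 142, 142]
t=14: [198, 198, 198, 198, 198, 198, 198, 198]
t=15: [140, 140, 140, 140, 140, 140, 140, 140]
t=16: [198, 198, 198, 198, 198, 198, 198, 198]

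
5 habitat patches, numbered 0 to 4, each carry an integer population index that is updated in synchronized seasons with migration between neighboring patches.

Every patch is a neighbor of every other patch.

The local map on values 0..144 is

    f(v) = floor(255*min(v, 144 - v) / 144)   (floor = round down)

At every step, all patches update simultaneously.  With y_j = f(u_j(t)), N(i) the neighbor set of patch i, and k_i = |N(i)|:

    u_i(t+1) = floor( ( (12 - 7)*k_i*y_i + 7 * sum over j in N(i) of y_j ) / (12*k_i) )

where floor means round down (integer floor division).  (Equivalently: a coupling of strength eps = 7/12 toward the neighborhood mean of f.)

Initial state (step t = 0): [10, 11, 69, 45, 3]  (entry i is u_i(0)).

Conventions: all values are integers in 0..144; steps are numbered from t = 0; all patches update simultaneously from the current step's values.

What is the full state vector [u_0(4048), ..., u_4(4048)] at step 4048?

Simulating step by step:
t=0: [10, 11, 69, 45, 3]
t=1: [39, 40, 68, 56, 36]
t=2: [80, 80, 93, 88, 78]
t=3: [108, 108, 101, 104, 108]
t=4: [65, 65, 69, 67, 65]
t=5: [116, 116, 118, 117, 116]
t=6: [48, 48, 47, 47, 48]
t=7: [84, 84, 83, 83, 84]
t=8: [106, 106, 107, 107, 106]
t=9: [66, 66, 65, 65, 66]
t=10: [115, 115, 115, 115, 115]
t=11: [51, 51, 51, 51, 51]
t=12: [90, 90, 90, 90, 90]
t=13: [95, 95, 95, 95, 95]
t=14: [86, 86, 86, 86, 86]
t=15: [102, 102, 102, 102, 102]
t=16: [74, 74, 74, 74, 74]
t=17: [123, 123, 123, 123, 123]
t=18: [37, 37, 37, 37, 37]
t=19: [65, 65, 65, 65, 65]
t=20: [115, 115, 115, 115, 115]

Answer: [37, 37, 37, 37, 37]
Key observation: The state at step 10, [115, 115, 115, 115, 115], reappears at step 20: the system is in a cycle of period 10 from step 10 on.  Therefore the state at step 4048 equals the state at step 10 + ((4048 - 10) mod 10) = 18, which is [37, 37, 37, 37, 37].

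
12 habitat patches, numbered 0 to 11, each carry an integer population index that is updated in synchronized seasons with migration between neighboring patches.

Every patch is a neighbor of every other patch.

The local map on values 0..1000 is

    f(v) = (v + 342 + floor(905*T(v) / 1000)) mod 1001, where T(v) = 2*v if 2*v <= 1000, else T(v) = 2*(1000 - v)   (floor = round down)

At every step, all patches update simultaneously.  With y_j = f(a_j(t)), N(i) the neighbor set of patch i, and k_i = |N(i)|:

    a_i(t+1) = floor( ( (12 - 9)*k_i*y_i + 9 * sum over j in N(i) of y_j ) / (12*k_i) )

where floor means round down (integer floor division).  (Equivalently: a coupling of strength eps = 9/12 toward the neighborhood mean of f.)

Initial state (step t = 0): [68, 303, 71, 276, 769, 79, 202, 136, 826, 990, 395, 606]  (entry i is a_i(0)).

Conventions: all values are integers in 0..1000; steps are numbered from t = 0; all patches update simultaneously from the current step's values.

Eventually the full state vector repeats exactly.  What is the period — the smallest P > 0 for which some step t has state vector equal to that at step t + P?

Simulating step by step:
t=0: [68, 303, 71, 276, 769, 79, 202, 136, 826, 990, 395, 606]
t=1: [509, 447, 510, 433, 508, 514, 577, 543, 499, 475, 494, 532]
t=2: [704, 678, 704, 671, 704, 703, 694, 699, 705, 692, 702, 701]
t=3: [585, 588, 585, 590, 585, 585, 586, 585, 584, 586, 585, 585]
t=4: [676, 675, 676, 675, 676, 676, 676, 676, 676, 676, 676, 676]
t=5: [603, 603, 603, 603, 603, 603, 603, 603, 603, 603, 603, 603]
t=6: [662, 662, 662, 662, 662, 662, 662, 662, 662, 662, 662, 662]
t=7: [614, 614, 614, 614, 614, 614, 614, 614, 614, 614, 614, 614]
t=8: [653, 653, 653, 653, 653, 653, 653, 653, 653, 653, 653, 653]
t=9: [622, 622, 622, 622, 622, 622, 622, 622, 622, 622, 622, 622]
t=10: [647, 647, 647, 647, 647, 647, 647, 647, 647, 647, 647, 647]
t=11: [626, 626, 626, 626, 626, 626, 626, 626, 626, 626, 626, 626]
t=12: [643, 643, 643, 643, 643, 643, 643, 643, 643, 643, 643, 643]
t=13: [630, 630, 630, 630, 630, 630, 630, 630, 630, 630, 630, 630]
t=14: [640, 640, 640, 640, 640, 640, 640, 640, 640, 640, 640, 640]
t=15: [632, 632, 632, 632, 632, 632, 632, 632, 632, 632, 632, 632]
t=16: [639, 639, 639, 639, 639, 639, 639, 639, 639, 639, 639, 639]
t=17: [633, 633, 633, 633, 633, 633, 633, 633, 633, 633, 633, 633]
t=18: [638, 638, 638, 638, 638, 638, 638, 638, 638, 638, 638, 638]
t=19: [634, 634, 634, 634, 634, 634, 634, 634, 634, 634, 634, 634]
t=20: [637, 637, 637, 637, 637, 637, 637, 637, 637, 637, 637, 637]
t=21: [635, 635, 635, 635, 635, 635, 635, 635, 635, 635, 635, 635]
t=22: [636, 636, 636, 636, 636, 636, 636, 636, 636, 636, 636, 636]
t=23: [635, 635, 635, 635, 635, 635, 635, 635, 635, 635, 635, 635]

Answer: 2
Key observation: The state at step 21, [635, 635, 635, 635, 635, 635, 635, 635, 635, 635, 635, 635], reappears at step 23 — and no state repeats earlier — so the cycle the system enters has period 2.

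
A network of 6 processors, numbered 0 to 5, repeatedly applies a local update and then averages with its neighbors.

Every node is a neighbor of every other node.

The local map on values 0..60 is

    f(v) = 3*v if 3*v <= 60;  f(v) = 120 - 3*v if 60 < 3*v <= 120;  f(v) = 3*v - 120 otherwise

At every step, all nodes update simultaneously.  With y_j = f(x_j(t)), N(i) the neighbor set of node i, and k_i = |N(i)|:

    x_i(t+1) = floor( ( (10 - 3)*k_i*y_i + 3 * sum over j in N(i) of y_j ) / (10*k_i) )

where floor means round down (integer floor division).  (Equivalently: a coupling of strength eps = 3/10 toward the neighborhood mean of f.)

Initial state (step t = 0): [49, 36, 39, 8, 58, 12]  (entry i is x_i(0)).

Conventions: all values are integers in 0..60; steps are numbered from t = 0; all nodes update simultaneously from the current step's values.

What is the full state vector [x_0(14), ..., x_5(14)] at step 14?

Answer: [23, 44, 23, 44, 44, 15]

Derivation:
t=0: [49, 36, 39, 8, 58, 12]
t=1: [26, 17, 11, 24, 43, 32]
t=2: [39, 45, 33, 43, 18, 27]
t=3: [10, 18, 21, 14, 43, 33]
t=4: [31, 47, 49, 39, 18, 26]
t=5: [27, 23, 27, 12, 45, 37]
t=6: [36, 43, 36, 34, 20, 17]
t=7: [17, 15, 17, 21, 48, 42]
t=8: [46, 42, 46, 50, 29, 17]
t=9: [20, 13, 20, 28, 30, 42]
t=10: [52, 38, 52, 36, 33, 17]
t=11: [32, 13, 32, 17, 23, 42]
t=12: [27, 36, 27, 44, 44, 15]
t=13: [34, 17, 34, 17, 17, 38]
t=14: [23, 44, 23, 44, 44, 15]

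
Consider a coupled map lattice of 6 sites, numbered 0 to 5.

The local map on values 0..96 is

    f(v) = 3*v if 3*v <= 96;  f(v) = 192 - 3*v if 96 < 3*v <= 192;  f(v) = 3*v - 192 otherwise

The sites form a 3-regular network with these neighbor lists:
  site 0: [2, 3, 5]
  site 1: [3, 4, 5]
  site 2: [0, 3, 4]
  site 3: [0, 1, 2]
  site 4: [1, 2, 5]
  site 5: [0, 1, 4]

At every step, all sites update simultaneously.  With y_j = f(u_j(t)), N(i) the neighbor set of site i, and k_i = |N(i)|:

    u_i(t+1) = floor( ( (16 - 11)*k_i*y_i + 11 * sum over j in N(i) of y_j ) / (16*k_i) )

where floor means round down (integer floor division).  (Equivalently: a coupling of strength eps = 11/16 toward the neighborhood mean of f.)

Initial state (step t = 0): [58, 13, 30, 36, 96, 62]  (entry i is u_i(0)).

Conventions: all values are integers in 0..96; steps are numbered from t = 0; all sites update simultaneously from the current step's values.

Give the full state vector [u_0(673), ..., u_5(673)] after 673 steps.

Simulating step by step:
t=0: [58, 13, 30, 36, 96, 62]
t=1: [46, 54, 73, 59, 60, 36]
t=2: [45, 34, 27, 30, 36, 48]
t=3: [68, 79, 78, 80, 76, 67]
t=4: [26, 35, 35, 37, 33, 24]
t=5: [79, 83, 84, 83, 85, 81]
t=6: [52, 57, 56, 54, 58, 53]
t=7: [31, 25, 26, 27, 23, 27]
t=8: [84, 76, 80, 81, 75, 79]
t=9: [51, 40, 48, 48, 39, 43]
t=10: [48, 65, 52, 51, 65, 62]
t=11: [33, 11, 31, 32, 11, 14]
t=12: [82, 49, 79, 80, 48, 49]
t=13: [48, 46, 48, 48, 45, 47]
t=14: [48, 52, 50, 49, 52, 52]
t=15: [43, 38, 42, 42, 37, 38]
t=16: [67, 75, 68, 68, 76, 75]
t=17: [15, 28, 16, 16, 29, 28]
t=18: [55, 76, 56, 55, 76, 75]
t=19: [27, 33, 28, 28, 32, 33]
t=20: [85, 91, 86, 85, 91, 90]
t=21: [67, 76, 68, 67, 76, 75]
t=22: [15, 29, 16, 15, 29, 28]
t=23: [54, 76, 55, 55, 77, 76]
t=24: [30, 34, 30, 29, 34, 35]
t=25: [88, 88, 89, 89, 89, 89]
t=26: [74, 74, 74, 73, 74, 73]
t=27: [28, 28, 29, 29, 29, 29]
t=28: [86, 86, 86, 85, 86, 85]
t=29: [64, 64, 65, 65, 65, 65]
t=30: [2, 2, 2, 1, 2, 1]
t=31: [4, 4, 5, 5, 5, 5]
t=32: [14, 14, 14, 13, 14, 13]
t=33: [40, 40, 41, 41, 41, 41]
t=34: [69, 69, 69, 70, 69, 70]
t=35: [16, 16, 15, 15, 15, 15]
t=36: [45, 45, 45, 46, 45, 46]
t=37: [55, 55, 56, 56, 56, 56]
t=38: [24, 24, 24, 25, 24, 25]
t=39: [73, 73, 72, 72, 72, 72]
t=40: [24, 24, 24, 25, 24, 25]

Answer: [73, 73, 72, 72, 72, 72]
Key observation: The state at step 38, [24, 24, 24, 25, 24, 25], reappears at step 40: the system is in a cycle of period 2 from step 38 on.  Therefore the state at step 673 equals the state at step 38 + ((673 - 38) mod 2) = 39, which is [73, 73, 72, 72, 72, 72].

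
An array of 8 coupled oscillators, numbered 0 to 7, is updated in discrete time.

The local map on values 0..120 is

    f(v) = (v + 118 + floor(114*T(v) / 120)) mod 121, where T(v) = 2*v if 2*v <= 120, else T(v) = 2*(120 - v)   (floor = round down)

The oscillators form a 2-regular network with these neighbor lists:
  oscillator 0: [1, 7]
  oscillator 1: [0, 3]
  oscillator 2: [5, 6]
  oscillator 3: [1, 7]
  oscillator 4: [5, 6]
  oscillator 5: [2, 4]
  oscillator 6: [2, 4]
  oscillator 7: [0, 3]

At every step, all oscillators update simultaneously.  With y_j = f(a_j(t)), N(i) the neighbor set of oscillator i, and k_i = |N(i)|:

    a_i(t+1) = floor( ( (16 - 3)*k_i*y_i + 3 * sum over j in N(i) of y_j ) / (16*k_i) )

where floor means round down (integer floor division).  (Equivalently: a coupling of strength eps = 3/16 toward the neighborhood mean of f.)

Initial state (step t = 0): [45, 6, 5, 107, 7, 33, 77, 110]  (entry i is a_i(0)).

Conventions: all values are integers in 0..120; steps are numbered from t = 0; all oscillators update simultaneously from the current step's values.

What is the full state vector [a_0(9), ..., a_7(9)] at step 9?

Simulating step by step:
t=0: [45, 6, 5, 107, 7, 33, 77, 110]
t=1: [6, 12, 20, 7, 25, 77, 30, 5]
t=2: [15, 28, 55, 17, 67, 39, 79, 11]
t=3: [42, 71, 41, 47, 48, 96, 33, 30]
t=4: [107, 44, 103, 21, 22, 26, 86, 80]
t=5: [8, 8, 18, 49, 57, 65, 27, 32]
t=6: [26, 19, 51, 24, 44, 45, 69, 75]
t=7: [66, 55, 23, 61, 6, 7, 35, 42]
t=8: [50, 37, 61, 54, 22, 21, 86, 104]
t=9: [27, 89, 47, 36, 56, 56, 31, 13]

Answer: [27, 89, 47, 36, 56, 56, 31, 13]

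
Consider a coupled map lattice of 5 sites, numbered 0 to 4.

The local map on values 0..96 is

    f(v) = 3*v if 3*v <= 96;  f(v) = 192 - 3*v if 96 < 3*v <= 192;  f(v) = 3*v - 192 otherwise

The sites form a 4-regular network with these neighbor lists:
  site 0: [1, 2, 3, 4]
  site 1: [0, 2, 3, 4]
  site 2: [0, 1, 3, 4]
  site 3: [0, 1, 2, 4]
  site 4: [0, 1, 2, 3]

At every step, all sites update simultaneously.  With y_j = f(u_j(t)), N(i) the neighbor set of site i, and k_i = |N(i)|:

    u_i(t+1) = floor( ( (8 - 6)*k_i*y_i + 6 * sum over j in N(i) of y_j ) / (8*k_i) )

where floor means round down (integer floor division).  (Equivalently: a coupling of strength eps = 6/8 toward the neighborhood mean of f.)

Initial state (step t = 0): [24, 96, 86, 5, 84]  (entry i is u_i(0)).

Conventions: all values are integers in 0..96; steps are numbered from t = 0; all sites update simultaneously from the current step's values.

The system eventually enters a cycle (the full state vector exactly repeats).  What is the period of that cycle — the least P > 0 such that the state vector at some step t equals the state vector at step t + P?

Answer: 2
Key observation: The state at step 3, [24, 24, 24, 24, 24], reappears at step 5 — and no state repeats earlier — so the cycle the system enters has period 2.

Derivation:
t=0: [24, 96, 86, 5, 84]
t=1: [62, 63, 62, 58, 61]
t=2: [8, 8, 8, 9, 8]
t=3: [24, 24, 24, 24, 24]
t=4: [72, 72, 72, 72, 72]
t=5: [24, 24, 24, 24, 24]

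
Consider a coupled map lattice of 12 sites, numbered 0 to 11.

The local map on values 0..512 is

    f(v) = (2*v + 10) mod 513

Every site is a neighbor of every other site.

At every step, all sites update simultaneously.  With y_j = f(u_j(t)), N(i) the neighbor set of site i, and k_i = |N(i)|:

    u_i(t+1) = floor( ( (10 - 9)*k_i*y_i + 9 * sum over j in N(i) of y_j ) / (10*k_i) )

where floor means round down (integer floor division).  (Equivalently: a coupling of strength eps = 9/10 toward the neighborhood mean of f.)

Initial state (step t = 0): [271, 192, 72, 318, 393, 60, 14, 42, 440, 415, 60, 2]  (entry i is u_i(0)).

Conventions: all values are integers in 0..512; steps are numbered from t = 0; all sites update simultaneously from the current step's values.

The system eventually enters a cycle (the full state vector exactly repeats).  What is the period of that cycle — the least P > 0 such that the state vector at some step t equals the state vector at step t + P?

Answer: 18
Key observation: The state at step 2, [361, 361, 361, 361, 361, 361, 361, 361, 361, 361, 361, 361], reappears at step 20 — and no state repeats earlier — so the cycle the system enters has period 18.

Derivation:
t=0: [271, 192, 72, 318, 393, 60, 14, 42, 440, 415, 60, 2]
t=1: [173, 180, 175, 175, 178, 175, 173, 174, 179, 178, 175, 173]
t=2: [361, 361, 361, 361, 361, 361, 361, 361, 361, 361, 361, 361]
t=3: [219, 219, 219, 219, 219, 219, 219, 219, 219, 219, 219, 219]
t=4: [448, 448, 448, 448, 448, 448, 448, 448, 448, 448, 448, 448]
t=5: [393, 393, 393, 393, 393, 393, 393, 393, 393, 393, 393, 393]
t=6: [283, 283, 283, 283, 283, 283, 283, 283, 283, 283, 283, 283]
t=7: [63, 63, 63, 63, 63, 63, 63, 63, 63, 63, 63, 63]
t=8: [136, 136, 136, 136, 136, 136, 136, 136, 136, 136, 136, 136]
t=9: [282, 282, 282, 282, 282, 282, 282, 282, 282, 282, 282, 282]
t=10: [61, 61, 61, 61, 61, 61, 61, 61, 61, 61, 61, 61]
t=11: [132, 132, 132, 132, 132, 132, 132, 132, 132, 132, 132, 132]
t=12: [274, 274, 274, 274, 274, 274, 274, 274, 274, 274, 274, 274]
t=13: [45, 45, 45, 45, 45, 45, 45, 45, 45, 45, 45, 45]
t=14: [100, 100, 100, 100, 100, 100, 100, 100, 100, 100, 100, 100]
t=15: [210, 210, 210, 210, 210, 210, 210, 210, 210, 210, 210, 210]
t=16: [430, 430, 430, 430, 430, 430, 430, 430, 430, 430, 430, 430]
t=17: [357, 357, 357, 357, 357, 357, 357, 357, 357, 357, 357, 357]
t=18: [211, 211, 211, 211, 211, 211, 211, 211, 211, 211, 211, 211]
t=19: [432, 432, 432, 432, 432, 432, 432, 432, 432, 432, 432, 432]
t=20: [361, 361, 361, 361, 361, 361, 361, 361, 361, 361, 361, 361]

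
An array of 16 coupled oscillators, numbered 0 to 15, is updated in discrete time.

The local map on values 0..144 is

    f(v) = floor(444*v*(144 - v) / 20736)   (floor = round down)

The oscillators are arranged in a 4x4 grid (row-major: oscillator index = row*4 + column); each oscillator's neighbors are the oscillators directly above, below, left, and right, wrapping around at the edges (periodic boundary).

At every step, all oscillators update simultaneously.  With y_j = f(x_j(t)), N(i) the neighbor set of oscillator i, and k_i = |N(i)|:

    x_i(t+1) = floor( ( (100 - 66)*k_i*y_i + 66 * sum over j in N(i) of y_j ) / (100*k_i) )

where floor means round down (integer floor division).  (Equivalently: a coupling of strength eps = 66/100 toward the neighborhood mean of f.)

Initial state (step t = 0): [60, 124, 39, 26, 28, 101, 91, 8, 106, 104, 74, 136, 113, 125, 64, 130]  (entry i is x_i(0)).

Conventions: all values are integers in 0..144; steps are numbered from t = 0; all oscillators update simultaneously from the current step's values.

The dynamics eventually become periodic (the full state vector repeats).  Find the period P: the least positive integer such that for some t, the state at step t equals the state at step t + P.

Answer: 2
Key observation: The state at step 6, [107, 107, 107, 107, 107, 107, 107, 106, 106, 107, 106, 106, 107, 107, 107, 106], reappears at step 8 — and no state repeats earlier — so the cycle the system enters has period 2.

Derivation:
t=0: [60, 124, 39, 26, 28, 101, 91, 8, 106, 104, 74, 136, 113, 125, 64, 130]
t=1: [79, 73, 84, 64, 74, 83, 86, 50, 71, 86, 90, 50, 71, 70, 84, 57]
t=2: [109, 109, 107, 106, 107, 108, 105, 104, 107, 107, 104, 103, 109, 108, 106, 106]
t=3: [82, 82, 84, 85, 84, 83, 86, 87, 84, 84, 87, 88, 82, 83, 85, 85]
t=4: [107, 107, 107, 107, 107, 107, 106, 106, 106, 107, 106, 105, 107, 107, 107, 106]
t=5: [84, 84, 84, 84, 84, 84, 85, 85, 85, 84, 85, 86, 84, 84, 84, 85]
t=6: [107, 107, 107, 107, 107, 107, 107, 106, 106, 107, 106, 106, 107, 107, 107, 106]
t=7: [84, 84, 84, 84, 84, 84, 84, 85, 85, 84, 85, 86, 84, 84, 84, 85]
t=8: [107, 107, 107, 107, 107, 107, 107, 106, 106, 107, 106, 106, 107, 107, 107, 106]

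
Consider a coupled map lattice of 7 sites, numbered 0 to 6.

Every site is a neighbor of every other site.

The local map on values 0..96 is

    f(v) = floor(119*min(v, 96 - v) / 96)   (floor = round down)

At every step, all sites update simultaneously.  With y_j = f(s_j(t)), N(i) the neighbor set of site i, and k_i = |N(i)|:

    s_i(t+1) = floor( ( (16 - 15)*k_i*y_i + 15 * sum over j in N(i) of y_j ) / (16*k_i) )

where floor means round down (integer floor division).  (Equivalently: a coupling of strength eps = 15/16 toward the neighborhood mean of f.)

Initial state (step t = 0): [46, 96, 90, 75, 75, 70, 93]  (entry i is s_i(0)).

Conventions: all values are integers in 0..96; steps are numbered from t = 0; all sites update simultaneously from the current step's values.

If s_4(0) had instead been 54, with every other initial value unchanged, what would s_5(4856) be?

Answer: s_5(4856) = 48
Key observation: The state at step 4, [45, 45, 45, 45, 45, 45, 45], reappears at step 10: the system is in a cycle of period 6 from step 4 on.  Therefore the state at step 4856 equals the state at step 4 + ((4856 - 4) mod 6) = 8, which is [48, 48, 48, 48, 48, 48, 48].

Derivation:
t=0: [46, 96, 90, 75, 54, 70, 93]
t=1: [22, 27, 27, 25, 22, 24, 27]
t=2: [30, 30, 30, 30, 30, 30, 30]
t=3: [37, 37, 37, 37, 37, 37, 37]
t=4: [45, 45, 45, 45, 45, 45, 45]
t=5: [55, 55, 55, 55, 55, 55, 55]
t=6: [50, 50, 50, 50, 50, 50, 50]
t=7: [57, 57, 57, 57, 57, 57, 57]
t=8: [48, 48, 48, 48, 48, 48, 48]
t=9: [59, 59, 59, 59, 59, 59, 59]
t=10: [45, 45, 45, 45, 45, 45, 45]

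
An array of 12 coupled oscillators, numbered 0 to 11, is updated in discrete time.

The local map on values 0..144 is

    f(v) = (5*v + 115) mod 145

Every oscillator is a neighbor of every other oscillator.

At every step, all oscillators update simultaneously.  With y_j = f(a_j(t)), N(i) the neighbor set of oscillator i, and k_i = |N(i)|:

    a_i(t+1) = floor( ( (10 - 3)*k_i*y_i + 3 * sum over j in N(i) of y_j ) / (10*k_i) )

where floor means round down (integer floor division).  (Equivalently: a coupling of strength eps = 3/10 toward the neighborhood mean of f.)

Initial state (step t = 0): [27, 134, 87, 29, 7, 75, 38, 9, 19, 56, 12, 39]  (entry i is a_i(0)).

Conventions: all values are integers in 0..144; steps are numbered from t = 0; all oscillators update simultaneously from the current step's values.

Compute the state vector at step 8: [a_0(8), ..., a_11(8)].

Simulating step by step:
t=0: [27, 134, 87, 29, 7, 75, 38, 9, 19, 56, 12, 39]
t=1: [89, 59, 96, 96, 22, 56, 29, 29, 62, 89, 39, 32]
t=2: [114, 110, 40, 40, 83, 100, 107, 107, 120, 114, 43, 117]
t=3: [95, 82, 41, 41, 88, 48, 71, 71, 115, 95, 51, 105]
t=4: [25, 78, 38, 38, 99, 62, 41, 41, 92, 25, 72, 58]
t=5: [86, 69, 32, 32, 42, 112, 42, 42, 116, 86, 49, 99]
t=6: [99, 41, 112, 112, 48, 89, 48, 48, 102, 99, 72, 45]
t=7: [40, 40, 83, 83, 63, 104, 63, 63, 50, 40, 46, 53]
t=8: [43, 43, 90, 90, 120, 63, 120, 120, 76, 43, 63, 86]

Answer: [43, 43, 90, 90, 120, 63, 120, 120, 76, 43, 63, 86]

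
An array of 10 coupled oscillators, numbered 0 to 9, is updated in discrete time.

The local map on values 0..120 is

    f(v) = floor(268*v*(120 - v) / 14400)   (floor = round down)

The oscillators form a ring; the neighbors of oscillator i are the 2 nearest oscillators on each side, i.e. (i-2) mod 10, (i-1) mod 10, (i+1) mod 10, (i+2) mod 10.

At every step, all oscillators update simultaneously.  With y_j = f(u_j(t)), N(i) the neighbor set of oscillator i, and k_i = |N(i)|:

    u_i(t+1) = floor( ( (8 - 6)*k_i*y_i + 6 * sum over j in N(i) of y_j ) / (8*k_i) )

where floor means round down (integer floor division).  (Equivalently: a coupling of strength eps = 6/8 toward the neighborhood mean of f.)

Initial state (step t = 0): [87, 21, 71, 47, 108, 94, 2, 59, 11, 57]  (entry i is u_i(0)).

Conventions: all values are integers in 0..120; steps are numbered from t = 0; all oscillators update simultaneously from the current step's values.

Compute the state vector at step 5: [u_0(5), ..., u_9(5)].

Answer: [66, 66, 66, 66, 66, 66, 66, 66, 66, 66]

Derivation:
t=0: [87, 21, 71, 47, 108, 94, 2, 59, 11, 57]
t=1: [48, 55, 49, 47, 39, 40, 30, 42, 40, 50]
t=2: [63, 64, 63, 62, 58, 58, 56, 58, 59, 62]
t=3: [66, 66, 66, 66, 66, 66, 66, 66, 66, 66]
t=4: [66, 66, 66, 66, 66, 66, 66, 66, 66, 66]
t=5: [66, 66, 66, 66, 66, 66, 66, 66, 66, 66]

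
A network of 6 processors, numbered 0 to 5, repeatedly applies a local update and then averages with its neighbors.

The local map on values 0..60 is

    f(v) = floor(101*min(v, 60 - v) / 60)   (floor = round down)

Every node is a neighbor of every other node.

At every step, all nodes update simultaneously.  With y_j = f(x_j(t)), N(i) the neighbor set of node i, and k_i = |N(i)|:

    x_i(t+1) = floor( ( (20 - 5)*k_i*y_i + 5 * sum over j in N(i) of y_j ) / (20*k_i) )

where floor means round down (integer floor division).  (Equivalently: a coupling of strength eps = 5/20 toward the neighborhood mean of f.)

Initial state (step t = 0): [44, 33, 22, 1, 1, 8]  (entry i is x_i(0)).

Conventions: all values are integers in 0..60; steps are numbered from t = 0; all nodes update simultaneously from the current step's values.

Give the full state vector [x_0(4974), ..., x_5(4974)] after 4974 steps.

Simulating step by step:
t=0: [44, 33, 22, 1, 1, 8]
t=1: [24, 37, 32, 6, 6, 15]
t=2: [36, 35, 41, 15, 15, 26]
t=3: [38, 39, 32, 27, 27, 40]
t=4: [38, 36, 45, 43, 43, 35]
t=5: [35, 38, 27, 29, 29, 39]
t=6: [42, 38, 44, 46, 46, 37]
t=7: [29, 34, 27, 24, 24, 35]
t=8: [46, 43, 44, 40, 40, 42]
t=9: [24, 28, 26, 31, 31, 29]
t=10: [41, 46, 43, 47, 47, 47]
t=11: [28, 23, 26, 21, 21, 21]
t=12: [44, 38, 41, 36, 36, 36]
t=13: [28, 36, 32, 38, 38, 38]
t=14: [45, 40, 45, 38, 38, 38]
t=15: [27, 32, 27, 35, 35, 35]
t=16: [44, 46, 44, 42, 42, 42]
t=17: [26, 24, 26, 29, 29, 29]
t=18: [43, 41, 43, 47, 47, 47]
t=19: [27, 29, 27, 22, 22, 22]
t=20: [43, 46, 43, 38, 38, 38]
t=21: [29, 25, 29, 35, 35, 35]
t=22: [46, 42, 46, 42, 42, 42]
t=23: [24, 29, 24, 29, 29, 29]
t=24: [41, 47, 41, 47, 47, 47]
t=25: [29, 22, 29, 22, 22, 22]
t=26: [45, 38, 45, 38, 38, 38]
t=27: [27, 35, 27, 35, 35, 35]
t=28: [44, 42, 44, 42, 42, 42]
t=29: [26, 29, 26, 29, 29, 29]
t=30: [44, 47, 44, 47, 47, 47]
t=31: [25, 21, 25, 21, 21, 21]
t=32: [40, 35, 40, 35, 35, 35]
t=33: [34, 41, 34, 41, 41, 41]
t=34: [40, 32, 40, 32, 32, 32]
t=35: [35, 45, 35, 45, 45, 45]
t=36: [38, 26, 38, 26, 26, 26]
t=37: [38, 42, 38, 42, 42, 42]
t=38: [35, 30, 35, 30, 30, 30]
t=39: [43, 49, 43, 49, 49, 49]
t=40: [26, 19, 26, 19, 19, 19]
t=41: [40, 32, 40, 32, 32, 32]

Answer: [43, 49, 43, 49, 49, 49]
Key observation: The state at step 34, [40, 32, 40, 32, 32, 32], reappears at step 41: the system is in a cycle of period 7 from step 34 on.  Therefore the state at step 4974 equals the state at step 34 + ((4974 - 34) mod 7) = 39, which is [43, 49, 43, 49, 49, 49].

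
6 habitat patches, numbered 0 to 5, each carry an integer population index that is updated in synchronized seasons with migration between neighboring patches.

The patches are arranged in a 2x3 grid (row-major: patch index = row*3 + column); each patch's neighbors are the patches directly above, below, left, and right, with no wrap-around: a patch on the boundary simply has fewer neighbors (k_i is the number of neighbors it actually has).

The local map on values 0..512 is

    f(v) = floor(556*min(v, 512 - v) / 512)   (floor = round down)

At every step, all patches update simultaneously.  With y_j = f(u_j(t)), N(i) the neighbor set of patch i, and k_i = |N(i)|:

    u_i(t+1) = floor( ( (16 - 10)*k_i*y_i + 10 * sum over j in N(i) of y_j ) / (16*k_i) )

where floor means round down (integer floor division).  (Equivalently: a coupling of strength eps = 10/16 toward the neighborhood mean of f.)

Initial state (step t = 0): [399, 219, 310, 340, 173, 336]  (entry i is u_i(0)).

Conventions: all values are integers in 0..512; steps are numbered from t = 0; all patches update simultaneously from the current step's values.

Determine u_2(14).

Simulating step by step:
t=0: [399, 219, 310, 340, 173, 336]
t=1: [177, 198, 215, 166, 198, 198]
t=2: [195, 213, 221, 194, 207, 220]
t=3: [216, 227, 236, 214, 225, 233]
t=4: [237, 245, 251, 236, 243, 251]
t=5: [259, 264, 270, 258, 264, 269]
t=6: [272, 268, 264, 272, 269, 264]
t=7: [261, 264, 267, 260, 263, 267]
t=8: [271, 269, 266, 271, 269, 267]
t=9: [261, 263, 265, 261, 263, 265]
t=10: [271, 270, 268, 271, 270, 268]
t=11: [261, 262, 263, 261, 262, 263]
t=12: [271, 271, 270, 271, 271, 270]
t=13: [261, 261, 261, 261, 261, 261]
t=14: [272, 272, 272, 272, 272, 272]

Answer: u_2(14) = 272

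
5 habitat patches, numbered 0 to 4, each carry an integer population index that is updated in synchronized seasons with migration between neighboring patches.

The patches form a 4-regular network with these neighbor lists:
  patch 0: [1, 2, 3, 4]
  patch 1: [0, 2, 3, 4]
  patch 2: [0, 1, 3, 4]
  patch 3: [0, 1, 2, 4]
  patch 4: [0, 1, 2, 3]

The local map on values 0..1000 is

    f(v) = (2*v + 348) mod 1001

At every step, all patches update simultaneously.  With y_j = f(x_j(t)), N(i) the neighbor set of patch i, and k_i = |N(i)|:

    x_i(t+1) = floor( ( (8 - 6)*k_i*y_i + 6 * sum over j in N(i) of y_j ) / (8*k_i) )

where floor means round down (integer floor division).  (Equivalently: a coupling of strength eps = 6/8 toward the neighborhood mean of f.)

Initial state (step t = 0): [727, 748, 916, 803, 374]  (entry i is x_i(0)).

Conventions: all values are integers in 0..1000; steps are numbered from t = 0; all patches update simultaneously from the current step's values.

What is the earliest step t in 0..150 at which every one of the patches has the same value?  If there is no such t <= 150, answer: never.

Answer: 4
Key observation: Synchronization is absorbing here: once all patches are equal they stay equal, and step 4 is the first all-equal step.

Derivation:
t=0: [727, 748, 916, 803, 374]  (not all equal)
t=1: [588, 590, 549, 597, 544]  (not all equal)
t=2: [496, 496, 491, 497, 490]  (not all equal)
t=3: [335, 335, 334, 335, 334]  (not all equal)
t=4: [16, 16, 16, 16, 16]  (all equal)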